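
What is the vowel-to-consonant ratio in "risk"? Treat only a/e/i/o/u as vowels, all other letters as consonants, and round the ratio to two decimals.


Word: "risk"
Vowels (a,e,i,o,u): 1
Consonants: 3
Ratio = 1/3
= 0.33


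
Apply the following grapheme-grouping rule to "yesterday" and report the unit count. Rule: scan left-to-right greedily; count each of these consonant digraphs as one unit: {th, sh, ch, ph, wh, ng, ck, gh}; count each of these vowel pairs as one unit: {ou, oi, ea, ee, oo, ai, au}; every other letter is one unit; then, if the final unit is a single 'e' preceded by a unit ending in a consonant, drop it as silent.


Word: "yesterday" (9 letters)
Left-to-right scan:
  [1] 'y' (letter)
  [2] 'e' (letter)
  [3] 's' (letter)
  [4] 't' (letter)
  [5] 'e' (letter)
  [6] 'r' (letter)
  [7] 'd' (letter)
  [8] 'a' (letter)
  [9] 'y' (letter)
Units from scan: 9
Sound units = 9 units


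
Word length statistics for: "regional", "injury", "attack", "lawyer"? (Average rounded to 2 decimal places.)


Lengths: "regional"=8, "injury"=6, "attack"=6, "lawyer"=6
Sum = 26, Count = 4
Average = 26/4 = 6.50
= avg=6.50, min=6, max=8


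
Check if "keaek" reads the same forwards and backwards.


Word: "keaek"
Reversed: "keaek"
Forward == Backward? keaek == keaek
Palindrome = Yes


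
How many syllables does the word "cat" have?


Word: "cat"
Syllable breakdown: cat
Counting: 1 part
= 1 syllable


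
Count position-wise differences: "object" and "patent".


Comparing character by character (same length = 6):
  Pos 0: 'o' vs 'p' !=
  Pos 1: 'b' vs 'a' !=
  Pos 2: 'j' vs 't' !=
  Pos 3: 'e' vs 'e' =
  Pos 4: 'c' vs 'n' !=
  Pos 5: 't' vs 't' =
Hamming distance = 4


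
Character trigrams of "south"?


Word: "south" (length 5)
Number of trigrams = 5 - 3 + 1 = 3
  Position 0: "sou"
  Position 1: "out"
  Position 2: "uth"
Trigrams = "sou", "out", "uth"


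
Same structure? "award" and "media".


Pattern of "award": [0, 1, 0, 2, 3]
Pattern of "media": [0, 1, 2, 3, 4]
Patterns do not match
Same pattern = No


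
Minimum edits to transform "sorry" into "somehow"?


Word 1: "sorry" (length 5)
Word 2: "somehow" (length 7)
One optimal edit sequence (insert/delete/substitute each cost 1):
  1. keep 's'
  2. keep 'o'
  3. insert 'm'  (+1)
  4. insert 'e'  (+1)
  5. substitute 'r' -> 'h'  (+1)
  6. substitute 'r' -> 'o'  (+1)
  7. substitute 'y' -> 'w'  (+1)
Total edit operations: 5
Edit distance = 5


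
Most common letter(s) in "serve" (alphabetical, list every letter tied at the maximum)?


Word: "serve"
Letter counts:
  'e': 2
  'r': 1
  's': 1
  'v': 1
Maximum count = 2
Most frequent = 'e' (2 times each)


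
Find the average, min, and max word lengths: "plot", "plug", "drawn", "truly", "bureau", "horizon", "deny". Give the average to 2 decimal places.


Lengths: "plot"=4, "plug"=4, "drawn"=5, "truly"=5, "bureau"=6, "horizon"=7, "deny"=4
Sum = 35, Count = 7
Average = 35/7 = 5.00
= avg=5.00, min=4, max=7


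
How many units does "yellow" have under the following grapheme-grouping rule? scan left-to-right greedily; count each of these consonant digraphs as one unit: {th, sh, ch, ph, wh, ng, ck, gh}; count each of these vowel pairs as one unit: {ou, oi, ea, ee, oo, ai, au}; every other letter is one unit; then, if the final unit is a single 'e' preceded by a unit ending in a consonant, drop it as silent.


Word: "yellow" (6 letters)
Left-to-right scan:
  [1] 'y' (letter)
  [2] 'e' (letter)
  [3] 'l' (letter)
  [4] 'l' (letter)
  [5] 'o' (letter)
  [6] 'w' (letter)
Units from scan: 6
Sound units = 6 units


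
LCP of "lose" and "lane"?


Word 1: "lose"
Word 2: "lane"
Comparing from start:
  Pos 0: 'l' == 'l'
  Pos 1: 'o' != 'a' (stop)
LCP = "l" (length 1)


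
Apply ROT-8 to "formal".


Word: "formal"
Shift: 8
Each letter → (letter + shift) mod 26:
  'f' (5) + 8 = 13 → 'n'
  'o' (14) + 8 = 22 → 'w'
  'r' (17) + 8 = 25 → 'z'
  'm' (12) + 8 = 20 → 'u'
  'a' (0) + 8 = 8 → 'i'
  'l' (11) + 8 = 19 → 't'
Result = "nwzuit"


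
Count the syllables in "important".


Word: "important"
Syllable breakdown: im | por | tant
Counting: 3 parts
= 3 syllables


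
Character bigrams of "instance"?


Word: "instance" (length 8)
Number of bigrams = 8 - 2 + 1 = 7
  Position 0: "in"
  Position 1: "ns"
  Position 2: "st"
  Position 3: "ta"
  Position 4: "an"
  Position 5: "nc"
  Position 6: "ce"
Bigrams = "in", "ns", "st", "ta", "an", "nc", "ce"


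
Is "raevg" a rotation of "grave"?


Word: "grave", Candidate: "raevg"
Method: check if candidate is substring of word+word
"gravegrave" contains "raevg"? No
Is rotation = No


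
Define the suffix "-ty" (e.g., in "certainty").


Suffix: -ty
Example: certainty (certain + -ty)
Meaning = quality of


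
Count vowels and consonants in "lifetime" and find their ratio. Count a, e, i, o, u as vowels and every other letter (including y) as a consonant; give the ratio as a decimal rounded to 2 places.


Word: "lifetime"
Vowels (a,e,i,o,u): 4
Consonants: 4
Ratio = 4/4
= 1.00


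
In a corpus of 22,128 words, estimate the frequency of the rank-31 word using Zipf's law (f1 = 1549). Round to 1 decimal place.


Zipf's law: f(r) = f(1) / r
f(1) = 1549
f(31) = 1549 / 31
= 50.0 occurrences


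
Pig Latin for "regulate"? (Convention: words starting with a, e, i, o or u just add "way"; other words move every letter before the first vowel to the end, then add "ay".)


Word: "regulate"
Starts with consonant(s) → move to end, add 'ay'
Consonant cluster: "r"
Pig Latin = "egulateray"


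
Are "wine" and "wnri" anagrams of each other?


Word 1: "wine" → sorted: einw
Word 2: "wnri" → sorted: inrw
Same letters? einw != inrw
Anagram = No


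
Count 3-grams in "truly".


Word: "truly" (length 5)
Number of 3-grams = length - 3 + 1 = 5 - 3 + 1
= 3


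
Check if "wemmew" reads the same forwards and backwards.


Word: "wemmew"
Reversed: "wemmew"
Forward == Backward? wemmew == wemmew
Palindrome = Yes


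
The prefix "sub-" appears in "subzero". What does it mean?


Prefix: sub-
As in: subzero -> sub- + zero
Meaning = under / below


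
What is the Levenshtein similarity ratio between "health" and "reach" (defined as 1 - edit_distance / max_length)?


Word 1: "health" (length 6)
Word 2: "reach" (length 5)
One optimal edit sequence:
  1. substitute 'h' -> 'r'  (+1)
  2. keep 'e'
  3. keep 'a'
  4. delete 'l'  (+1)
  5. substitute 't' -> 'c'  (+1)
  6. keep 'h'
Edit distance = 3
Max length = max(6, 5) = 6
Similarity = 1 - 3/6
= 0.5000


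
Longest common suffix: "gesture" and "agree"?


Word 1: "gesture"
Word 2: "agree"
Comparing from end:
  Pos -1: 'e' == 'e'
  Pos -2: 'r' != 'e' (stop)
LCS = "e" (length 1)


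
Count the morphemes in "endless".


Word: "endless"
Morphemes: end + -less
Each morpheme carries meaning
= 2 morphemes


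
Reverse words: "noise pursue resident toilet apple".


Original: "noise pursue resident toilet apple"
Words (1..n): noise | pursue | resident | toilet | apple
Reversed (n..1): apple | toilet | resident | pursue | noise
Result = "apple toilet resident pursue noise"


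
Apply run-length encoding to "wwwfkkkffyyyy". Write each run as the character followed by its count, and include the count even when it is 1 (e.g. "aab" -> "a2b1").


String: "wwwfkkkffyyyy"
Scanning for consecutive runs:
  'w' x 3
  'f' x 1
  'k' x 3
  'f' x 2
  'y' x 4
RLE = "w3f1k3f2y4"


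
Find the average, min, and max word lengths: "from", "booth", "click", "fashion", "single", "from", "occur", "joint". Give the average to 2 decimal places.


Lengths: "from"=4, "booth"=5, "click"=5, "fashion"=7, "single"=6, "from"=4, "occur"=5, "joint"=5
Sum = 41, Count = 8
Average = 41/8 = 5.13
= avg=5.13, min=4, max=7


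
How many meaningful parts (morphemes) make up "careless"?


Word: "careless"
Morphemes: care + -less
Each morpheme carries meaning
= 2 morphemes


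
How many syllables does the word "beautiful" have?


Word: "beautiful"
Syllable breakdown: beau / ti / ful
Counting: 3 parts
= 3 syllables


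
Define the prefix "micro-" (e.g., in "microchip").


Prefix: micro-
As in: microchip -> micro- + chip
Meaning = small


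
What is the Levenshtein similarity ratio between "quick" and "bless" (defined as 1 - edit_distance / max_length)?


Word 1: "quick" (length 5)
Word 2: "bless" (length 5)
One optimal edit sequence:
  1. substitute 'q' -> 'b'  (+1)
  2. substitute 'u' -> 'l'  (+1)
  3. substitute 'i' -> 'e'  (+1)
  4. substitute 'c' -> 's'  (+1)
  5. substitute 'k' -> 's'  (+1)
Edit distance = 5
Max length = max(5, 5) = 5
Similarity = 1 - 5/5
= 0.0000


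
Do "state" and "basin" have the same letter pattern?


Pattern of "state": [0, 1, 2, 1, 3]
Pattern of "basin": [0, 1, 2, 3, 4]
Patterns do not match
Same pattern = No


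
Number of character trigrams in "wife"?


Word: "wife" (length 4)
Number of 3-grams = length - 3 + 1 = 4 - 3 + 1
= 2


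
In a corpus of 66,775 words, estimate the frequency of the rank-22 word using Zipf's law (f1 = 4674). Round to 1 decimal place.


Zipf's law: f(r) = f(1) / r
f(1) = 4674
f(22) = 4674 / 22
= 212.5 occurrences


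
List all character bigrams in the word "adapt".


Word: "adapt" (length 5)
Number of bigrams = 5 - 2 + 1 = 4
  Position 0: "ad"
  Position 1: "da"
  Position 2: "ap"
  Position 3: "pt"
Bigrams = "ad", "da", "ap", "pt"


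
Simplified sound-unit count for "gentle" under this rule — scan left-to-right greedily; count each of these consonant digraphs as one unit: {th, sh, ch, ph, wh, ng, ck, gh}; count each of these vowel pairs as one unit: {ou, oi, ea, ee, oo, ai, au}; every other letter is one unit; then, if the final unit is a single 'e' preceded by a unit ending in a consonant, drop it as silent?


Word: "gentle" (6 letters)
Left-to-right scan:
  (1) 'g' (letter)
  (2) 'e' (letter)
  (3) 'n' (letter)
  (4) 't' (letter)
  (5) 'l' (letter)
  (6) 'e' (letter)
Units from scan: 6
Final unit is 'e' after a consonant -> drop as silent (-1)
Sound units = 5 units


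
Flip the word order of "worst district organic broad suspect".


Original: "worst district organic broad suspect"
Words (1..n): worst | district | organic | broad | suspect
Reversed (n..1): suspect | broad | organic | district | worst
Result = "suspect broad organic district worst"


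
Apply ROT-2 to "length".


Word: "length"
Shift: 2
Each letter → (letter + shift) mod 26:
  'l' (11) + 2 = 13 → 'n'
  'e' (4) + 2 = 6 → 'g'
  'n' (13) + 2 = 15 → 'p'
  'g' (6) + 2 = 8 → 'i'
  't' (19) + 2 = 21 → 'v'
  'h' (7) + 2 = 9 → 'j'
Result = "ngpivj"


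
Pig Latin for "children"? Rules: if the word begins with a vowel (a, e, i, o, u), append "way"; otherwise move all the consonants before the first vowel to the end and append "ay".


Word: "children"
Starts with consonant(s) → move to end, add 'ay'
Consonant cluster: "ch"
Pig Latin = "ildrenchay"


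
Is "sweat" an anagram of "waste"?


Word 1: "waste" → sorted: aestw
Word 2: "sweat" → sorted: aestw
Same letters? aestw == aestw
Anagram = Yes


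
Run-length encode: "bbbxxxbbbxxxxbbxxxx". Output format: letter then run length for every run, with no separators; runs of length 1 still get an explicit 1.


String: "bbbxxxbbbxxxxbbxxxx"
Scanning for consecutive runs:
  'b' x 3
  'x' x 3
  'b' x 3
  'x' x 4
  'b' x 2
  'x' x 4
RLE = "b3x3b3x4b2x4"


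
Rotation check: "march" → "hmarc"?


Word: "march", Candidate: "hmarc"
Method: check if candidate is substring of word+word
"marchmarch" contains "hmarc"? Yes
Is rotation = Yes


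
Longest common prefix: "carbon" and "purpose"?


Word 1: "carbon"
Word 2: "purpose"
Comparing from start:
  Pos 0: 'c' != 'p' (stop)
LCP = "" (length 0)


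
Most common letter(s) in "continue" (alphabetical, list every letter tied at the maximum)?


Word: "continue"
Letter counts:
  'c': 1
  'e': 1
  'i': 1
  'n': 2
  'o': 1
  't': 1
  'u': 1
Maximum count = 2
Most frequent = 'n' (2 times each)


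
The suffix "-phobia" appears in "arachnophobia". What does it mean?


Suffix: -phobia
As in: arachnophobia -> arachno- + -phobia
Meaning = fear of


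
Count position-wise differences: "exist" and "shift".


Comparing character by character (same length = 5):
  Pos 0: 'e' vs 's' !=
  Pos 1: 'x' vs 'h' !=
  Pos 2: 'i' vs 'i' =
  Pos 3: 's' vs 'f' !=
  Pos 4: 't' vs 't' =
Hamming distance = 3


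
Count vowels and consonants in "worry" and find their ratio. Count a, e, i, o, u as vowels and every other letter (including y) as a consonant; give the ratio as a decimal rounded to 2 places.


Word: "worry"
Vowels (a,e,i,o,u): 1
Consonants: 4
Ratio = 1/4
= 0.25


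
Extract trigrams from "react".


Word: "react" (length 5)
Number of trigrams = 5 - 3 + 1 = 3
  Position 0: "rea"
  Position 1: "eac"
  Position 2: "act"
Trigrams = "rea", "eac", "act"


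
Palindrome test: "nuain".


Word: "nuain"
Reversed: "niaun"
Forward == Backward? nuain != niaun
Palindrome = No


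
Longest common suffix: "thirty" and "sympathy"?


Word 1: "thirty"
Word 2: "sympathy"
Comparing from end:
  Pos -1: 'y' == 'y'
  Pos -2: 't' != 'h' (stop)
LCS = "y" (length 1)


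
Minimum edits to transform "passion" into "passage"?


Word 1: "passion" (length 7)
Word 2: "passage" (length 7)
One optimal edit sequence (insert/delete/substitute each cost 1):
  1. keep 'p'
  2. keep 'a'
  3. keep 's'
  4. keep 's'
  5. substitute 'i' -> 'a'  (+1)
  6. substitute 'o' -> 'g'  (+1)
  7. substitute 'n' -> 'e'  (+1)
Total edit operations: 3
Edit distance = 3


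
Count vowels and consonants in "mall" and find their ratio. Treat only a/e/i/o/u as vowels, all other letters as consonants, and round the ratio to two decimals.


Word: "mall"
Vowels (a,e,i,o,u): 1
Consonants: 3
Ratio = 1/3
= 0.33


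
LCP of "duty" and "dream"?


Word 1: "duty"
Word 2: "dream"
Comparing from start:
  Pos 0: 'd' == 'd'
  Pos 1: 'u' != 'r' (stop)
LCP = "d" (length 1)


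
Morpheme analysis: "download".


Word: "download"
Morphemes: down- | load
Each morpheme carries meaning
= 2 morphemes


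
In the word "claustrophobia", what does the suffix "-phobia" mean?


Suffix: -phobia
Example: claustrophobia = claustro- + -phobia
Meaning = fear of


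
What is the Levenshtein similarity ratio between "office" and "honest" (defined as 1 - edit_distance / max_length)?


Word 1: "office" (length 6)
Word 2: "honest" (length 6)
One optimal edit sequence:
  1. substitute 'o' -> 'h'  (+1)
  2. substitute 'f' -> 'o'  (+1)
  3. substitute 'f' -> 'n'  (+1)
  4. substitute 'i' -> 'e'  (+1)
  5. substitute 'c' -> 's'  (+1)
  6. substitute 'e' -> 't'  (+1)
Edit distance = 6
Max length = max(6, 6) = 6
Similarity = 1 - 6/6
= 0.0000


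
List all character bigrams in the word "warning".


Word: "warning" (length 7)
Number of bigrams = 7 - 2 + 1 = 6
  Position 0: "wa"
  Position 1: "ar"
  Position 2: "rn"
  Position 3: "ni"
  Position 4: "in"
  Position 5: "ng"
Bigrams = "wa", "ar", "rn", "ni", "in", "ng"


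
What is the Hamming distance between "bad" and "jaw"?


Comparing character by character (same length = 3):
  Pos 0: 'b' vs 'j' !=
  Pos 1: 'a' vs 'a' =
  Pos 2: 'd' vs 'w' !=
Hamming distance = 2


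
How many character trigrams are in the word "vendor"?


Word: "vendor" (length 6)
Number of 3-grams = length - 3 + 1 = 6 - 3 + 1
= 4


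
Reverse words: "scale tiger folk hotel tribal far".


Original: "scale tiger folk hotel tribal far"
Words (1..n): scale | tiger | folk | hotel | tribal | far
Reversed (n..1): far | tribal | hotel | folk | tiger | scale
Result = "far tribal hotel folk tiger scale"


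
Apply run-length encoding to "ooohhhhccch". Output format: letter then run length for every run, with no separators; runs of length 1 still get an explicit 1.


String: "ooohhhhccch"
Scanning for consecutive runs:
  'o' x 3
  'h' x 4
  'c' x 3
  'h' x 1
RLE = "o3h4c3h1"


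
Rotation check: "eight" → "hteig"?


Word: "eight", Candidate: "hteig"
Method: check if candidate is substring of word+word
"eighteight" contains "hteig"? Yes
Is rotation = Yes


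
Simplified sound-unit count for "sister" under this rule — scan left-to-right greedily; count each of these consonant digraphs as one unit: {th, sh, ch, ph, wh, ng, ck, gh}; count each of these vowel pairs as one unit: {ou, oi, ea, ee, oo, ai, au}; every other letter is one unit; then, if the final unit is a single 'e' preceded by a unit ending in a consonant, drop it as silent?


Word: "sister" (6 letters)
Left-to-right scan:
  1. 's' (letter)
  2. 'i' (letter)
  3. 's' (letter)
  4. 't' (letter)
  5. 'e' (letter)
  6. 'r' (letter)
Units from scan: 6
Sound units = 6 units


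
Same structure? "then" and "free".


Pattern of "then": [0, 1, 2, 3]
Pattern of "free": [0, 1, 2, 2]
Patterns do not match
Same pattern = No


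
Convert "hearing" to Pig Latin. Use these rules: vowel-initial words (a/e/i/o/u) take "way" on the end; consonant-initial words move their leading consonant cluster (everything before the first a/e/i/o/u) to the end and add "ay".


Word: "hearing"
Starts with consonant(s) → move to end, add 'ay'
Consonant cluster: "h"
Pig Latin = "earinghay"


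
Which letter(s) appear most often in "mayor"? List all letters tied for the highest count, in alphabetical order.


Word: "mayor"
Letter counts:
  'a': 1
  'm': 1
  'o': 1
  'r': 1
  'y': 1
Maximum count = 1
Most frequent = 'a', 'm', 'o', 'r', 'y' (1 time each)


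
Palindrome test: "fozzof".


Word: "fozzof"
Reversed: "fozzof"
Forward == Backward? fozzof == fozzof
Palindrome = Yes


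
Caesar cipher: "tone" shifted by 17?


Word: "tone"
Shift: 17
Each letter → (letter + shift) mod 26:
  't' (19) + 17 = 10 → 'k'
  'o' (14) + 17 = 5 → 'f'
  'n' (13) + 17 = 4 → 'e'
  'e' (4) + 17 = 21 → 'v'
Result = "kfev"


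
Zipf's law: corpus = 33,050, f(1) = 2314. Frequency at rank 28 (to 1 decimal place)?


Zipf's law: f(r) = f(1) / r
f(1) = 2314
f(28) = 2314 / 28
= 82.6 occurrences


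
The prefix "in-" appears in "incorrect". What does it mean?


Prefix: in-
Example: incorrect = in- + correct
Meaning = not / into


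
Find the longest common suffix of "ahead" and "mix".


Word 1: "ahead"
Word 2: "mix"
Comparing from end:
  Pos -1: 'd' != 'x' (stop)
LCS = "" (length 0)


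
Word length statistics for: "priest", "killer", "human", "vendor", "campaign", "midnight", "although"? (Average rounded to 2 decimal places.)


Lengths: "priest"=6, "killer"=6, "human"=5, "vendor"=6, "campaign"=8, "midnight"=8, "although"=8
Sum = 47, Count = 7
Average = 47/7 = 6.71
= avg=6.71, min=5, max=8


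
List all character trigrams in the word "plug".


Word: "plug" (length 4)
Number of trigrams = 4 - 3 + 1 = 2
  Position 0: "plu"
  Position 1: "lug"
Trigrams = "plu", "lug"


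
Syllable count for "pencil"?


Word: "pencil"
Syllable breakdown: pen-cil
Counting: 2 parts
= 2 syllables


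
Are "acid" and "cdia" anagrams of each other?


Word 1: "acid" → sorted: acdi
Word 2: "cdia" → sorted: acdi
Same letters? acdi == acdi
Anagram = Yes


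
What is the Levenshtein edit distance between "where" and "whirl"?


Word 1: "where" (length 5)
Word 2: "whirl" (length 5)
One optimal edit sequence (insert/delete/substitute each cost 1):
  1. keep 'w'
  2. keep 'h'
  3. substitute 'e' -> 'i'  (+1)
  4. keep 'r'
  5. substitute 'e' -> 'l'  (+1)
Total edit operations: 2
Edit distance = 2


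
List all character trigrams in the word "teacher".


Word: "teacher" (length 7)
Number of trigrams = 7 - 3 + 1 = 5
  Position 0: "tea"
  Position 1: "eac"
  Position 2: "ach"
  Position 3: "che"
  Position 4: "her"
Trigrams = "tea", "eac", "ach", "che", "her"


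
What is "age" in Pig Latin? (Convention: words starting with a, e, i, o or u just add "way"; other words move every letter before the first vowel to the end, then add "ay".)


Word: "age"
Starts with vowel → add 'way'
Pig Latin = "ageway"


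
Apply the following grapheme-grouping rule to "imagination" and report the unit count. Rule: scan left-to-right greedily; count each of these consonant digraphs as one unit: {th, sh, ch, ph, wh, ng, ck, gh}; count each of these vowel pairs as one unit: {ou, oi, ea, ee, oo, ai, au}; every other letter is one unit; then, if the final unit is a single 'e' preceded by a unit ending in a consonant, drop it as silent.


Word: "imagination" (11 letters)
Left-to-right scan:
  [1] 'i' (letter)
  [2] 'm' (letter)
  [3] 'a' (letter)
  [4] 'g' (letter)
  [5] 'i' (letter)
  [6] 'n' (letter)
  [7] 'a' (letter)
  [8] 't' (letter)
  [9] 'i' (letter)
  [10] 'o' (letter)
  [11] 'n' (letter)
Units from scan: 11
Sound units = 11 units


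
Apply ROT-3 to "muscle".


Word: "muscle"
Shift: 3
Each letter → (letter + shift) mod 26:
  'm' (12) + 3 = 15 → 'p'
  'u' (20) + 3 = 23 → 'x'
  's' (18) + 3 = 21 → 'v'
  'c' (2) + 3 = 5 → 'f'
  'l' (11) + 3 = 14 → 'o'
  'e' (4) + 3 = 7 → 'h'
Result = "pxvfoh"


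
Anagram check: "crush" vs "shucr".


Word 1: "crush" → sorted: chrsu
Word 2: "shucr" → sorted: chrsu
Same letters? chrsu == chrsu
Anagram = Yes


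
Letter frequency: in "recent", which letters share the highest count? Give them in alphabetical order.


Word: "recent"
Letter counts:
  'c': 1
  'e': 2
  'n': 1
  'r': 1
  't': 1
Maximum count = 2
Most frequent = 'e' (2 times each)


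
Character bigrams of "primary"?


Word: "primary" (length 7)
Number of bigrams = 7 - 2 + 1 = 6
  Position 0: "pr"
  Position 1: "ri"
  Position 2: "im"
  Position 3: "ma"
  Position 4: "ar"
  Position 5: "ry"
Bigrams = "pr", "ri", "im", "ma", "ar", "ry"


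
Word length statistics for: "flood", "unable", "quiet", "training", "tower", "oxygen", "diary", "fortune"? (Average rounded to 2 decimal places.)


Lengths: "flood"=5, "unable"=6, "quiet"=5, "training"=8, "tower"=5, "oxygen"=6, "diary"=5, "fortune"=7
Sum = 47, Count = 8
Average = 47/8 = 5.88
= avg=5.88, min=5, max=8


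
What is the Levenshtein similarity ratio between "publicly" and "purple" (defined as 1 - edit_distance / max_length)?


Word 1: "publicly" (length 8)
Word 2: "purple" (length 6)
One optimal edit sequence:
  1. keep 'p'
  2. keep 'u'
  3. delete 'b'  (+1)
  4. delete 'l'  (+1)
  5. substitute 'i' -> 'r'  (+1)
  6. substitute 'c' -> 'p'  (+1)
  7. keep 'l'
  8. substitute 'y' -> 'e'  (+1)
Edit distance = 5
Max length = max(8, 6) = 8
Similarity = 1 - 5/8
= 0.3750


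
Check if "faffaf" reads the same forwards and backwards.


Word: "faffaf"
Reversed: "faffaf"
Forward == Backward? faffaf == faffaf
Palindrome = Yes


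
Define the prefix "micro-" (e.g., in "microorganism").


Prefix: micro-
As in: microorganism -> micro- + organism
Meaning = small


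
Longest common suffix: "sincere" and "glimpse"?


Word 1: "sincere"
Word 2: "glimpse"
Comparing from end:
  Pos -1: 'e' == 'e'
  Pos -2: 'r' != 's' (stop)
LCS = "e" (length 1)


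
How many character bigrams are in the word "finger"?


Word: "finger" (length 6)
Number of 2-grams = length - 2 + 1 = 6 - 2 + 1
= 5


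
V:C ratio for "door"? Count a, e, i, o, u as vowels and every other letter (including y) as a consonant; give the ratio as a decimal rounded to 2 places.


Word: "door"
Vowels (a,e,i,o,u): 2
Consonants: 2
Ratio = 2/2
= 1.00


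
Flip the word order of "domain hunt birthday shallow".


Original: "domain hunt birthday shallow"
Words (1..n): domain | hunt | birthday | shallow
Reversed (n..1): shallow | birthday | hunt | domain
Result = "shallow birthday hunt domain"


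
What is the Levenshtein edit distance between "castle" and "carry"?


Word 1: "castle" (length 6)
Word 2: "carry" (length 5)
One optimal edit sequence (insert/delete/substitute each cost 1):
  1. keep 'c'
  2. keep 'a'
  3. delete 's'  (+1)
  4. substitute 't' -> 'r'  (+1)
  5. substitute 'l' -> 'r'  (+1)
  6. substitute 'e' -> 'y'  (+1)
Total edit operations: 4
Edit distance = 4


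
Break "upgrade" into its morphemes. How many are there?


Word: "upgrade"
Morphemes: up- / grade
Each morpheme carries meaning
= 2 morphemes


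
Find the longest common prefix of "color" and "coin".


Word 1: "color"
Word 2: "coin"
Comparing from start:
  Pos 0: 'c' == 'c'
  Pos 1: 'o' == 'o'
  Pos 2: 'l' != 'i' (stop)
LCP = "co" (length 2)


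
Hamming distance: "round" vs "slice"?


Comparing character by character (same length = 5):
  Pos 0: 'r' vs 's' !=
  Pos 1: 'o' vs 'l' !=
  Pos 2: 'u' vs 'i' !=
  Pos 3: 'n' vs 'c' !=
  Pos 4: 'd' vs 'e' !=
Hamming distance = 5


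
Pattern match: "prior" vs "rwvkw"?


Pattern of "prior": [0, 1, 2, 3, 1]
Pattern of "rwvkw": [0, 1, 2, 3, 1]
Patterns match
Same pattern = Yes


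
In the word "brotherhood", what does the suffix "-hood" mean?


Suffix: -hood
Example: brotherhood (brother + -hood)
Meaning = state / condition


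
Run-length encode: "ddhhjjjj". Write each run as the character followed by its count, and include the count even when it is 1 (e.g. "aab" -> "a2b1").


String: "ddhhjjjj"
Scanning for consecutive runs:
  'd' x 2
  'h' x 2
  'j' x 4
RLE = "d2h2j4"


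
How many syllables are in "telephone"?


Word: "telephone"
Syllable breakdown: tel-e-phone
Counting: 3 parts
= 3 syllables


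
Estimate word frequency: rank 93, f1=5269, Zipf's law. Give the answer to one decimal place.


Zipf's law: f(r) = f(1) / r
f(1) = 5269
f(93) = 5269 / 93
= 56.7 occurrences


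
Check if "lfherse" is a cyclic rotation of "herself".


Word: "herself", Candidate: "lfherse"
Method: check if candidate is substring of word+word
"herselfherself" contains "lfherse"? Yes
Is rotation = Yes


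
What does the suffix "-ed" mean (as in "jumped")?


Suffix: -ed
As in: jumped -> jump + -ed
Meaning = past tense


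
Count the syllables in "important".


Word: "important"
Syllable breakdown: im / por / tant
Counting: 3 parts
= 3 syllables


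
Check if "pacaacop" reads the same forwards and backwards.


Word: "pacaacop"
Reversed: "pocaacap"
Forward == Backward? pacaacop != pocaacap
Palindrome = No


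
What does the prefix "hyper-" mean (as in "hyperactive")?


Prefix: hyper-
Example: hyperactive = hyper- + active
Meaning = over / excessive


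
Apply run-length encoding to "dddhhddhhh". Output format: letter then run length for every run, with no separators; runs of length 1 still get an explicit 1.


String: "dddhhddhhh"
Scanning for consecutive runs:
  'd' x 3
  'h' x 2
  'd' x 2
  'h' x 3
RLE = "d3h2d2h3"


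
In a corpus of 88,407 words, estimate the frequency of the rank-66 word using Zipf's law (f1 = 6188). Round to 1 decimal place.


Zipf's law: f(r) = f(1) / r
f(1) = 6188
f(66) = 6188 / 66
= 93.8 occurrences


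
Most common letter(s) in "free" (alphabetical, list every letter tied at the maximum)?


Word: "free"
Letter counts:
  'e': 2
  'f': 1
  'r': 1
Maximum count = 2
Most frequent = 'e' (2 times each)


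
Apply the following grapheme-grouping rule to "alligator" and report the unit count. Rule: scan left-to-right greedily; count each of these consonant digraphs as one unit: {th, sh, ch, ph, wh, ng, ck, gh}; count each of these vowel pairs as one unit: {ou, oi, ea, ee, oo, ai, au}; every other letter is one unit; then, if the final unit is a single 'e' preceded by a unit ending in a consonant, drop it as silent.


Word: "alligator" (9 letters)
Left-to-right scan:
  (1) 'a' (letter)
  (2) 'l' (letter)
  (3) 'l' (letter)
  (4) 'i' (letter)
  (5) 'g' (letter)
  (6) 'a' (letter)
  (7) 't' (letter)
  (8) 'o' (letter)
  (9) 'r' (letter)
Units from scan: 9
Sound units = 9 units


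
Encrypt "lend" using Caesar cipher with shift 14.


Word: "lend"
Shift: 14
Each letter → (letter + shift) mod 26:
  'l' (11) + 14 = 25 → 'z'
  'e' (4) + 14 = 18 → 's'
  'n' (13) + 14 = 1 → 'b'
  'd' (3) + 14 = 17 → 'r'
Result = "zsbr"


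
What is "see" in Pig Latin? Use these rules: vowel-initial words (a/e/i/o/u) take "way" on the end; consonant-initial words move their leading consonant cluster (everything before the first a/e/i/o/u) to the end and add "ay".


Word: "see"
Starts with consonant(s) → move to end, add 'ay'
Consonant cluster: "s"
Pig Latin = "eesay"


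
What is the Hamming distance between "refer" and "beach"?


Comparing character by character (same length = 5):
  Pos 0: 'r' vs 'b' !=
  Pos 1: 'e' vs 'e' =
  Pos 2: 'f' vs 'a' !=
  Pos 3: 'e' vs 'c' !=
  Pos 4: 'r' vs 'h' !=
Hamming distance = 4


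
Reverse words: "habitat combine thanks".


Original: "habitat combine thanks"
Words (1..n): habitat | combine | thanks
Reversed (n..1): thanks | combine | habitat
Result = "thanks combine habitat"


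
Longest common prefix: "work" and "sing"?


Word 1: "work"
Word 2: "sing"
Comparing from start:
  Pos 0: 'w' != 's' (stop)
LCP = "" (length 0)


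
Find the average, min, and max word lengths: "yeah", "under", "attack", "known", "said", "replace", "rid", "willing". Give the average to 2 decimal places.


Lengths: "yeah"=4, "under"=5, "attack"=6, "known"=5, "said"=4, "replace"=7, "rid"=3, "willing"=7
Sum = 41, Count = 8
Average = 41/8 = 5.13
= avg=5.13, min=3, max=7


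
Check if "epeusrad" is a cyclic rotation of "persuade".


Word: "persuade", Candidate: "epeusrad"
Method: check if candidate is substring of word+word
"persuadepersuade" contains "epeusrad"? No
Is rotation = No


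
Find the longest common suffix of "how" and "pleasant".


Word 1: "how"
Word 2: "pleasant"
Comparing from end:
  Pos -1: 'w' != 't' (stop)
LCS = "" (length 0)


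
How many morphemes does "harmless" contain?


Word: "harmless"
Morphemes: harm + -less
Each morpheme carries meaning
= 2 morphemes


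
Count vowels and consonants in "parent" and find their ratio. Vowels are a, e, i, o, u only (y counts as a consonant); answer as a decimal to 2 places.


Word: "parent"
Vowels (a,e,i,o,u): 2
Consonants: 4
Ratio = 2/4
= 0.50


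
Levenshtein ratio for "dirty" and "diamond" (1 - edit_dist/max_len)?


Word 1: "dirty" (length 5)
Word 2: "diamond" (length 7)
One optimal edit sequence:
  1. keep 'd'
  2. keep 'i'
  3. insert 'a'  (+1)
  4. insert 'm'  (+1)
  5. substitute 'r' -> 'o'  (+1)
  6. substitute 't' -> 'n'  (+1)
  7. substitute 'y' -> 'd'  (+1)
Edit distance = 5
Max length = max(5, 7) = 7
Similarity = 1 - 5/7
= 0.2857


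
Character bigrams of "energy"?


Word: "energy" (length 6)
Number of bigrams = 6 - 2 + 1 = 5
  Position 0: "en"
  Position 1: "ne"
  Position 2: "er"
  Position 3: "rg"
  Position 4: "gy"
Bigrams = "en", "ne", "er", "rg", "gy"


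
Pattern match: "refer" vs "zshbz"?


Pattern of "refer": [0, 1, 2, 1, 0]
Pattern of "zshbz": [0, 1, 2, 3, 0]
Patterns do not match
Same pattern = No


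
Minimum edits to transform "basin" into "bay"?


Word 1: "basin" (length 5)
Word 2: "bay" (length 3)
One optimal edit sequence (insert/delete/substitute each cost 1):
  1. keep 'b'
  2. keep 'a'
  3. delete 's'  (+1)
  4. delete 'i'  (+1)
  5. substitute 'n' -> 'y'  (+1)
Total edit operations: 3
Edit distance = 3


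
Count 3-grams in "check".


Word: "check" (length 5)
Number of 3-grams = length - 3 + 1 = 5 - 3 + 1
= 3


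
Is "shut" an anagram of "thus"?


Word 1: "thus" → sorted: hstu
Word 2: "shut" → sorted: hstu
Same letters? hstu == hstu
Anagram = Yes


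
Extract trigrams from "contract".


Word: "contract" (length 8)
Number of trigrams = 8 - 3 + 1 = 6
  Position 0: "con"
  Position 1: "ont"
  Position 2: "ntr"
  Position 3: "tra"
  Position 4: "rac"
  Position 5: "act"
Trigrams = "con", "ont", "ntr", "tra", "rac", "act"


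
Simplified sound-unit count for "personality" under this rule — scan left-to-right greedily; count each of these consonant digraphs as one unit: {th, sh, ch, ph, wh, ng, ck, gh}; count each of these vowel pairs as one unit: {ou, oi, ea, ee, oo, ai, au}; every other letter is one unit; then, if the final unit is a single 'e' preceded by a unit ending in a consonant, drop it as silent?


Word: "personality" (11 letters)
Left-to-right scan:
  1. 'p' (letter)
  2. 'e' (letter)
  3. 'r' (letter)
  4. 's' (letter)
  5. 'o' (letter)
  6. 'n' (letter)
  7. 'a' (letter)
  8. 'l' (letter)
  9. 'i' (letter)
  10. 't' (letter)
  11. 'y' (letter)
Units from scan: 11
Sound units = 11 units


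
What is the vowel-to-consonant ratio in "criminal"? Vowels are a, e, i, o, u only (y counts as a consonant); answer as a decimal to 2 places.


Word: "criminal"
Vowels (a,e,i,o,u): 3
Consonants: 5
Ratio = 3/5
= 0.60


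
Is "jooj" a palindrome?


Word: "jooj"
Reversed: "jooj"
Forward == Backward? jooj == jooj
Palindrome = Yes


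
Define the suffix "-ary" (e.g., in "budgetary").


Suffix: -ary
Example: budgetary = budget + -ary
Meaning = relating to


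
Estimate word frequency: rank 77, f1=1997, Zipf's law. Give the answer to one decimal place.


Zipf's law: f(r) = f(1) / r
f(1) = 1997
f(77) = 1997 / 77
= 25.9 occurrences


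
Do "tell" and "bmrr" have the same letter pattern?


Pattern of "tell": [0, 1, 2, 2]
Pattern of "bmrr": [0, 1, 2, 2]
Patterns match
Same pattern = Yes


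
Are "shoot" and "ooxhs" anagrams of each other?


Word 1: "shoot" → sorted: hoost
Word 2: "ooxhs" → sorted: hoosx
Same letters? hoost != hoosx
Anagram = No


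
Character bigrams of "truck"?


Word: "truck" (length 5)
Number of bigrams = 5 - 2 + 1 = 4
  Position 0: "tr"
  Position 1: "ru"
  Position 2: "uc"
  Position 3: "ck"
Bigrams = "tr", "ru", "uc", "ck"


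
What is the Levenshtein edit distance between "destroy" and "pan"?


Word 1: "destroy" (length 7)
Word 2: "pan" (length 3)
One optimal edit sequence (insert/delete/substitute each cost 1):
  1. delete 'd'  (+1)
  2. delete 'e'  (+1)
  3. delete 's'  (+1)
  4. delete 't'  (+1)
  5. substitute 'r' -> 'p'  (+1)
  6. substitute 'o' -> 'a'  (+1)
  7. substitute 'y' -> 'n'  (+1)
Total edit operations: 7
Edit distance = 7


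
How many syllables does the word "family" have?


Word: "family"
Syllable breakdown: fam | i | ly
Counting: 3 parts
= 3 syllables


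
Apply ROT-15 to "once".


Word: "once"
Shift: 15
Each letter → (letter + shift) mod 26:
  'o' (14) + 15 = 3 → 'd'
  'n' (13) + 15 = 2 → 'c'
  'c' (2) + 15 = 17 → 'r'
  'e' (4) + 15 = 19 → 't'
Result = "dcrt"


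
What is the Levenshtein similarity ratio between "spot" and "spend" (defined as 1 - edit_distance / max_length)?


Word 1: "spot" (length 4)
Word 2: "spend" (length 5)
One optimal edit sequence:
  1. keep 's'
  2. keep 'p'
  3. insert 'e'  (+1)
  4. substitute 'o' -> 'n'  (+1)
  5. substitute 't' -> 'd'  (+1)
Edit distance = 3
Max length = max(4, 5) = 5
Similarity = 1 - 3/5
= 0.4000


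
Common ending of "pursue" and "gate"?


Word 1: "pursue"
Word 2: "gate"
Comparing from end:
  Pos -1: 'e' == 'e'
  Pos -2: 'u' != 't' (stop)
LCS = "e" (length 1)


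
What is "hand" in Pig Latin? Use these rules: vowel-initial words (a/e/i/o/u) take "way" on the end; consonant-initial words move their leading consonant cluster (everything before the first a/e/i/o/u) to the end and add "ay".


Word: "hand"
Starts with consonant(s) → move to end, add 'ay'
Consonant cluster: "h"
Pig Latin = "andhay"


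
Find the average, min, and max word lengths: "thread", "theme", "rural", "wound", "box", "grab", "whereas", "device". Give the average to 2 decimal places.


Lengths: "thread"=6, "theme"=5, "rural"=5, "wound"=5, "box"=3, "grab"=4, "whereas"=7, "device"=6
Sum = 41, Count = 8
Average = 41/8 = 5.13
= avg=5.13, min=3, max=7


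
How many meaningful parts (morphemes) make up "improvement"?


Word: "improvement"
Morphemes: improve / -ment
Each morpheme carries meaning
= 2 morphemes


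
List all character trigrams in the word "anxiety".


Word: "anxiety" (length 7)
Number of trigrams = 7 - 3 + 1 = 5
  Position 0: "anx"
  Position 1: "nxi"
  Position 2: "xie"
  Position 3: "iet"
  Position 4: "ety"
Trigrams = "anx", "nxi", "xie", "iet", "ety"


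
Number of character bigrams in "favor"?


Word: "favor" (length 5)
Number of 2-grams = length - 2 + 1 = 5 - 2 + 1
= 4


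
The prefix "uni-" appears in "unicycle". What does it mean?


Prefix: uni-
Example: unicycle = uni- + cycle
Meaning = one


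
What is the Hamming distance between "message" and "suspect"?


Comparing character by character (same length = 7):
  Pos 0: 'm' vs 's' !=
  Pos 1: 'e' vs 'u' !=
  Pos 2: 's' vs 's' =
  Pos 3: 's' vs 'p' !=
  Pos 4: 'a' vs 'e' !=
  Pos 5: 'g' vs 'c' !=
  Pos 6: 'e' vs 't' !=
Hamming distance = 6


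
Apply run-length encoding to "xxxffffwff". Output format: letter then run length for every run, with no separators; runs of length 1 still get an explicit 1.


String: "xxxffffwff"
Scanning for consecutive runs:
  'x' x 3
  'f' x 4
  'w' x 1
  'f' x 2
RLE = "x3f4w1f2"


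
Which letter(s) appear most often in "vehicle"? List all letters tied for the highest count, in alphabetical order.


Word: "vehicle"
Letter counts:
  'c': 1
  'e': 2
  'h': 1
  'i': 1
  'l': 1
  'v': 1
Maximum count = 2
Most frequent = 'e' (2 times each)


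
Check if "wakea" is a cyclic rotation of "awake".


Word: "awake", Candidate: "wakea"
Method: check if candidate is substring of word+word
"awakeawake" contains "wakea"? Yes
Is rotation = Yes


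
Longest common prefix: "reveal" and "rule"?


Word 1: "reveal"
Word 2: "rule"
Comparing from start:
  Pos 0: 'r' == 'r'
  Pos 1: 'e' != 'u' (stop)
LCP = "r" (length 1)


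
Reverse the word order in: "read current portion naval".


Original: "read current portion naval"
Words (1..n): read | current | portion | naval
Reversed (n..1): naval | portion | current | read
Result = "naval portion current read"


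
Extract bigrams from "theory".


Word: "theory" (length 6)
Number of bigrams = 6 - 2 + 1 = 5
  Position 0: "th"
  Position 1: "he"
  Position 2: "eo"
  Position 3: "or"
  Position 4: "ry"
Bigrams = "th", "he", "eo", "or", "ry"


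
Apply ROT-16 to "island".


Word: "island"
Shift: 16
Each letter → (letter + shift) mod 26:
  'i' (8) + 16 = 24 → 'y'
  's' (18) + 16 = 8 → 'i'
  'l' (11) + 16 = 1 → 'b'
  'a' (0) + 16 = 16 → 'q'
  'n' (13) + 16 = 3 → 'd'
  'd' (3) + 16 = 19 → 't'
Result = "yibqdt"


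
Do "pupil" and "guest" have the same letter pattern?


Pattern of "pupil": [0, 1, 0, 2, 3]
Pattern of "guest": [0, 1, 2, 3, 4]
Patterns do not match
Same pattern = No


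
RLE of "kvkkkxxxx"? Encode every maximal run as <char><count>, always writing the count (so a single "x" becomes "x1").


String: "kvkkkxxxx"
Scanning for consecutive runs:
  'k' x 1
  'v' x 1
  'k' x 3
  'x' x 4
RLE = "k1v1k3x4"


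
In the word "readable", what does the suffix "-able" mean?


Suffix: -able
Example: readable = read + -able
Meaning = capable of


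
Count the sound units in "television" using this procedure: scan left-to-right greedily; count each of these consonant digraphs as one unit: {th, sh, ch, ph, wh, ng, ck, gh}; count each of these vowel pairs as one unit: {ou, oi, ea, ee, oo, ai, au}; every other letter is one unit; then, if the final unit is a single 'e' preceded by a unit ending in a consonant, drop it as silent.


Word: "television" (10 letters)
Left-to-right scan:
  1. 't' (letter)
  2. 'e' (letter)
  3. 'l' (letter)
  4. 'e' (letter)
  5. 'v' (letter)
  6. 'i' (letter)
  7. 's' (letter)
  8. 'i' (letter)
  9. 'o' (letter)
  10. 'n' (letter)
Units from scan: 10
Sound units = 10 units


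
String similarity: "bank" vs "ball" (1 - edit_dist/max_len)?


Word 1: "bank" (length 4)
Word 2: "ball" (length 4)
One optimal edit sequence:
  1. keep 'b'
  2. keep 'a'
  3. substitute 'n' -> 'l'  (+1)
  4. substitute 'k' -> 'l'  (+1)
Edit distance = 2
Max length = max(4, 4) = 4
Similarity = 1 - 2/4
= 0.5000
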